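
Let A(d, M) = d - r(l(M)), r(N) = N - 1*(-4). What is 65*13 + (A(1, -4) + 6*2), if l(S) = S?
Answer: 858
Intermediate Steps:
r(N) = 4 + N (r(N) = N + 4 = 4 + N)
A(d, M) = -4 + d - M (A(d, M) = d - (4 + M) = d + (-4 - M) = -4 + d - M)
65*13 + (A(1, -4) + 6*2) = 65*13 + ((-4 + 1 - 1*(-4)) + 6*2) = 845 + ((-4 + 1 + 4) + 12) = 845 + (1 + 12) = 845 + 13 = 858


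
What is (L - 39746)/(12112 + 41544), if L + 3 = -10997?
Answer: -25373/26828 ≈ -0.94577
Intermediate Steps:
L = -11000 (L = -3 - 10997 = -11000)
(L - 39746)/(12112 + 41544) = (-11000 - 39746)/(12112 + 41544) = -50746/53656 = -50746*1/53656 = -25373/26828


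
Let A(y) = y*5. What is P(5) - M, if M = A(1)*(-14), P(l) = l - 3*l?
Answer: 60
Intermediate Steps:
A(y) = 5*y
P(l) = -2*l
M = -70 (M = (5*1)*(-14) = 5*(-14) = -70)
P(5) - M = -2*5 - 1*(-70) = -10 + 70 = 60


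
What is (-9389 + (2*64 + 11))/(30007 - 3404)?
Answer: -250/719 ≈ -0.34770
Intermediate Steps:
(-9389 + (2*64 + 11))/(30007 - 3404) = (-9389 + (128 + 11))/26603 = (-9389 + 139)*(1/26603) = -9250*1/26603 = -250/719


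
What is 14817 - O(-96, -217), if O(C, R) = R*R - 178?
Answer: -32094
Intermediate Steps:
O(C, R) = -178 + R² (O(C, R) = R² - 178 = -178 + R²)
14817 - O(-96, -217) = 14817 - (-178 + (-217)²) = 14817 - (-178 + 47089) = 14817 - 1*46911 = 14817 - 46911 = -32094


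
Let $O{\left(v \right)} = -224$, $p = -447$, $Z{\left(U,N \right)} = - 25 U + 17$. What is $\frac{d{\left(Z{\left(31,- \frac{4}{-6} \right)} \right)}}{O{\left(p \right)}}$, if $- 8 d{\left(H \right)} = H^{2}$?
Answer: $\frac{143641}{448} \approx 320.63$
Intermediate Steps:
$Z{\left(U,N \right)} = 17 - 25 U$
$d{\left(H \right)} = - \frac{H^{2}}{8}$
$\frac{d{\left(Z{\left(31,- \frac{4}{-6} \right)} \right)}}{O{\left(p \right)}} = \frac{\left(- \frac{1}{8}\right) \left(17 - 775\right)^{2}}{-224} = - \frac{\left(17 - 775\right)^{2}}{8} \left(- \frac{1}{224}\right) = - \frac{\left(-758\right)^{2}}{8} \left(- \frac{1}{224}\right) = \left(- \frac{1}{8}\right) 574564 \left(- \frac{1}{224}\right) = \left(- \frac{143641}{2}\right) \left(- \frac{1}{224}\right) = \frac{143641}{448}$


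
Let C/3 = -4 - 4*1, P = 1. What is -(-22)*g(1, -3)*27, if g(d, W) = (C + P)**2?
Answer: 314226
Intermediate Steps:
C = -24 (C = 3*(-4 - 4*1) = 3*(-4 - 4) = 3*(-8) = -24)
g(d, W) = 529 (g(d, W) = (-24 + 1)**2 = (-23)**2 = 529)
-(-22)*g(1, -3)*27 = -(-22)*529*27 = -22*(-529)*27 = 11638*27 = 314226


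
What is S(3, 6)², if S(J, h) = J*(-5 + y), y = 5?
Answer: 0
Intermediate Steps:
S(J, h) = 0 (S(J, h) = J*(-5 + 5) = J*0 = 0)
S(3, 6)² = 0² = 0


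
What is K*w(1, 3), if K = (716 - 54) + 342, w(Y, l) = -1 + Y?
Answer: 0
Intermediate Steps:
K = 1004 (K = 662 + 342 = 1004)
K*w(1, 3) = 1004*(-1 + 1) = 1004*0 = 0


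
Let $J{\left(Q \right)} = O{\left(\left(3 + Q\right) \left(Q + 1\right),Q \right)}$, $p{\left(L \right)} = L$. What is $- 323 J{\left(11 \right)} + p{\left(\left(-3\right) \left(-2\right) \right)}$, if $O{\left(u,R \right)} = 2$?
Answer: $-640$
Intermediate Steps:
$J{\left(Q \right)} = 2$
$- 323 J{\left(11 \right)} + p{\left(\left(-3\right) \left(-2\right) \right)} = \left(-323\right) 2 - -6 = -646 + 6 = -640$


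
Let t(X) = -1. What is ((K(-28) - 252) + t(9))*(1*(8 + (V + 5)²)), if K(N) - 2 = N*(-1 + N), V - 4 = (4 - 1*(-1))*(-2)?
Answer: 5049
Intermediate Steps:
V = -6 (V = 4 + (4 - 1*(-1))*(-2) = 4 + (4 + 1)*(-2) = 4 + 5*(-2) = 4 - 10 = -6)
K(N) = 2 + N*(-1 + N)
((K(-28) - 252) + t(9))*(1*(8 + (V + 5)²)) = (((2 + (-28)² - 1*(-28)) - 252) - 1)*(1*(8 + (-6 + 5)²)) = (((2 + 784 + 28) - 252) - 1)*(1*(8 + (-1)²)) = ((814 - 252) - 1)*(1*(8 + 1)) = (562 - 1)*(1*9) = 561*9 = 5049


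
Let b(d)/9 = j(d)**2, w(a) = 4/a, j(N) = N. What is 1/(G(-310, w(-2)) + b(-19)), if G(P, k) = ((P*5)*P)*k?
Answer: -1/957751 ≈ -1.0441e-6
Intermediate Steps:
b(d) = 9*d**2
G(P, k) = 5*k*P**2 (G(P, k) = ((5*P)*P)*k = (5*P**2)*k = 5*k*P**2)
1/(G(-310, w(-2)) + b(-19)) = 1/(5*(4/(-2))*(-310)**2 + 9*(-19)**2) = 1/(5*(4*(-1/2))*96100 + 9*361) = 1/(5*(-2)*96100 + 3249) = 1/(-961000 + 3249) = 1/(-957751) = -1/957751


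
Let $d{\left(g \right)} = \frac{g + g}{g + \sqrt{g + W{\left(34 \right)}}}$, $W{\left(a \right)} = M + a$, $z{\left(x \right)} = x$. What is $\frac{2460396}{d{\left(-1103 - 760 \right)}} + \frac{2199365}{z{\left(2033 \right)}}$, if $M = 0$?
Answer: $\frac{2503191899}{2033} - \frac{410066 i \sqrt{1829}}{621} \approx 1.2313 \cdot 10^{6} - 28240.0 i$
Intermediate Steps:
$W{\left(a \right)} = a$ ($W{\left(a \right)} = 0 + a = a$)
$d{\left(g \right)} = \frac{2 g}{g + \sqrt{34 + g}}$ ($d{\left(g \right)} = \frac{g + g}{g + \sqrt{g + 34}} = \frac{2 g}{g + \sqrt{34 + g}}$)
$\frac{2460396}{d{\left(-1103 - 760 \right)}} + \frac{2199365}{z{\left(2033 \right)}} = \frac{2460396}{2 \left(-1103 - 760\right) \frac{1}{\left(-1103 - 760\right) + \sqrt{34 - 1863}}} + \frac{2199365}{2033} = \frac{2460396}{2 \left(-1103 - 760\right) \frac{1}{\left(-1103 - 760\right) + \sqrt{34 - 1863}}} + 2199365 \cdot \frac{1}{2033} = \frac{2460396}{2 \left(-1863\right) \frac{1}{-1863 + \sqrt{34 - 1863}}} + \frac{2199365}{2033} = \frac{2460396}{2 \left(-1863\right) \frac{1}{-1863 + \sqrt{-1829}}} + \frac{2199365}{2033} = \frac{2460396}{2 \left(-1863\right) \frac{1}{-1863 + i \sqrt{1829}}} + \frac{2199365}{2033} = \frac{2460396}{\left(-3726\right) \frac{1}{-1863 + i \sqrt{1829}}} + \frac{2199365}{2033} = 2460396 \left(\frac{1}{2} - \frac{i \sqrt{1829}}{3726}\right) + \frac{2199365}{2033} = \left(1230198 - \frac{410066 i \sqrt{1829}}{621}\right) + \frac{2199365}{2033} = \frac{2503191899}{2033} - \frac{410066 i \sqrt{1829}}{621}$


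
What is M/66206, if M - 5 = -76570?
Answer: -76565/66206 ≈ -1.1565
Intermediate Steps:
M = -76565 (M = 5 - 76570 = -76565)
M/66206 = -76565/66206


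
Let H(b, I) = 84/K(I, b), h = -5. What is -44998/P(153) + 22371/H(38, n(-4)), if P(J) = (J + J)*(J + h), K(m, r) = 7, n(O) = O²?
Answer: 21095789/11322 ≈ 1863.3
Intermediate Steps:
P(J) = 2*J*(-5 + J) (P(J) = (J + J)*(J - 5) = (2*J)*(-5 + J) = 2*J*(-5 + J))
H(b, I) = 12 (H(b, I) = 84/7 = 84*(⅐) = 12)
-44998/P(153) + 22371/H(38, n(-4)) = -44998*1/(306*(-5 + 153)) + 22371/12 = -44998/(2*153*148) + 22371*(1/12) = -44998/45288 + 7457/4 = -44998*1/45288 + 7457/4 = -22499/22644 + 7457/4 = 21095789/11322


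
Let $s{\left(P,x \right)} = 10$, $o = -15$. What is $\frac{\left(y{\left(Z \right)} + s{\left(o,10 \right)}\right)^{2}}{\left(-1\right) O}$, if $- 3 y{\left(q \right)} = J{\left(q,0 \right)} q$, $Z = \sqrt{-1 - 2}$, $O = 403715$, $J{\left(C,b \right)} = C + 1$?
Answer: $- \frac{362}{1211145} + \frac{22 i \sqrt{3}}{1211145} \approx -0.00029889 + 3.1462 \cdot 10^{-5} i$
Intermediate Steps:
$J{\left(C,b \right)} = 1 + C$
$Z = i \sqrt{3}$ ($Z = \sqrt{-3} = i \sqrt{3} \approx 1.732 i$)
$y{\left(q \right)} = - \frac{q \left(1 + q\right)}{3}$ ($y{\left(q \right)} = - \frac{\left(1 + q\right) q}{3} = - \frac{q \left(1 + q\right)}{3}$)
$\frac{\left(y{\left(Z \right)} + s{\left(o,10 \right)}\right)^{2}}{\left(-1\right) O} = \frac{\left(- \frac{i \sqrt{3} \left(1 + i \sqrt{3}\right)}{3} + 10\right)^{2}}{\left(-1\right) 403715} = \frac{\left(- \frac{i \sqrt{3} \left(1 + i \sqrt{3}\right)}{3} + 10\right)^{2}}{-403715} = \left(10 - \frac{i \sqrt{3} \left(1 + i \sqrt{3}\right)}{3}\right)^{2} \left(- \frac{1}{403715}\right) = - \frac{\left(10 - \frac{i \sqrt{3} \left(1 + i \sqrt{3}\right)}{3}\right)^{2}}{403715}$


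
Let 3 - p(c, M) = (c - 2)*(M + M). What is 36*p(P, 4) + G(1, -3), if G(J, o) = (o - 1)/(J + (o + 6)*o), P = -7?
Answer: 5401/2 ≈ 2700.5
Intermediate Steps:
p(c, M) = 3 - 2*M*(-2 + c) (p(c, M) = 3 - (c - 2)*(M + M) = 3 - (-2 + c)*2*M = 3 - 2*M*(-2 + c))
G(J, o) = (-1 + o)/(J + o*(6 + o)) (G(J, o) = (-1 + o)/(J + (6 + o)*o) = (-1 + o)/(J + o*(6 + o)))
36*p(P, 4) + G(1, -3) = 36*(3 + 4*4 - 2*4*(-7)) + (-1 - 3)/(1 + (-3)² + 6*(-3)) = 36*(3 + 16 + 56) - 4/(1 + 9 - 18) = 36*75 - 4/(-8) = 2700 - ⅛*(-4) = 2700 + ½ = 5401/2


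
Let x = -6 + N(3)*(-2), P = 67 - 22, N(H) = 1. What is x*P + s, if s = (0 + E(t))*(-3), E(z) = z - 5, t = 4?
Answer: -357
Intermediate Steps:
P = 45
E(z) = -5 + z
s = 3 (s = (0 + (-5 + 4))*(-3) = (0 - 1)*(-3) = -1*(-3) = 3)
x = -8 (x = -6 + 1*(-2) = -6 - 2 = -8)
x*P + s = -8*45 + 3 = -360 + 3 = -357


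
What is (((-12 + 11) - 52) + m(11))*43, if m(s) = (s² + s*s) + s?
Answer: 8600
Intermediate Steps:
m(s) = s + 2*s² (m(s) = (s² + s²) + s = 2*s² + s = s + 2*s²)
(((-12 + 11) - 52) + m(11))*43 = (((-12 + 11) - 52) + 11*(1 + 2*11))*43 = ((-1 - 52) + 11*(1 + 22))*43 = (-53 + 11*23)*43 = (-53 + 253)*43 = 200*43 = 8600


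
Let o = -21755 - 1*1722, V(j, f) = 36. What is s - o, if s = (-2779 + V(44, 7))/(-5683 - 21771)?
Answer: 644540301/27454 ≈ 23477.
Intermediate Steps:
o = -23477 (o = -21755 - 1722 = -23477)
s = 2743/27454 (s = (-2779 + 36)/(-5683 - 21771) = -2743/(-27454) = -2743*(-1/27454) = 2743/27454 ≈ 0.099913)
s - o = 2743/27454 - 1*(-23477) = 2743/27454 + 23477 = 644540301/27454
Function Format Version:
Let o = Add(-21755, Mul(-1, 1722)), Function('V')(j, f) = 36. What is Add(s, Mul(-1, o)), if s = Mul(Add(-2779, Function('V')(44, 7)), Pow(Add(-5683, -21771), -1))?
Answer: Rational(644540301, 27454) ≈ 23477.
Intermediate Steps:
o = -23477 (o = Add(-21755, -1722) = -23477)
s = Rational(2743, 27454) (s = Mul(Add(-2779, 36), Pow(Add(-5683, -21771), -1)) = Mul(-2743, Pow(-27454, -1)) = Mul(-2743, Rational(-1, 27454)) = Rational(2743, 27454) ≈ 0.099913)
Add(s, Mul(-1, o)) = Add(Rational(2743, 27454), Mul(-1, -23477)) = Add(Rational(2743, 27454), 23477) = Rational(644540301, 27454)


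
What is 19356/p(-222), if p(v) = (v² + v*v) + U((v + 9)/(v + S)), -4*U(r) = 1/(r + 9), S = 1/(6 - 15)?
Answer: 1541356992/7849164977 ≈ 0.19637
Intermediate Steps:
S = -⅑ (S = 1/(-9) = -⅑ ≈ -0.11111)
U(r) = -1/(4*(9 + r)) (U(r) = -1/(4*(r + 9)) = -1/(4*(9 + r)))
p(v) = -1/(36 + 4*(9 + v)/(-⅑ + v)) + 2*v² (p(v) = (v² + v*v) - 1/(36 + 4*((v + 9)/(v - ⅑))) = (v² + v²) - 1/(36 + 4*((9 + v)/(-⅑ + v))) = 2*v² - 1/(36 + 4*((9 + v)/(-⅑ + v))) = 2*v² - 1/(36 + 4*(9 + v)/(-⅑ + v)) = -1/(36 + 4*(9 + v)/(-⅑ + v)) + 2*v²)
19356/p(-222) = 19356/(((1 - 9*(-222) + 144*(-222)²*(4 + 5*(-222)))/(72*(4 + 5*(-222))))) = 19356/(((1 + 1998 + 144*49284*(4 - 1110))/(72*(4 - 1110)))) = 19356/(((1/72)*(1 + 1998 + 144*49284*(-1106))/(-1106))) = 19356/(((1/72)*(-1/1106)*(1 + 1998 - 7849166976))) = 19356/(((1/72)*(-1/1106)*(-7849164977))) = 19356/(7849164977/79632) = 19356*(79632/7849164977) = 1541356992/7849164977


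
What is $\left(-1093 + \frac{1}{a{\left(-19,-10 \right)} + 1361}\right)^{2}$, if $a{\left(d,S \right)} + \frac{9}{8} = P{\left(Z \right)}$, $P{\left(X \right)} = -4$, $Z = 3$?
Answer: $\frac{140559116312169}{117657409} \approx 1.1946 \cdot 10^{6}$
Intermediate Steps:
$a{\left(d,S \right)} = - \frac{41}{8}$ ($a{\left(d,S \right)} = - \frac{9}{8} - 4 = - \frac{41}{8}$)
$\left(-1093 + \frac{1}{a{\left(-19,-10 \right)} + 1361}\right)^{2} = \left(-1093 + \frac{1}{- \frac{41}{8} + 1361}\right)^{2} = \left(-1093 + \frac{1}{\frac{10847}{8}}\right)^{2} = \left(-1093 + \frac{8}{10847}\right)^{2} = \left(- \frac{11855763}{10847}\right)^{2} = \frac{140559116312169}{117657409}$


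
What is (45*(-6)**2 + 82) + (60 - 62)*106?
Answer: 1490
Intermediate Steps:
(45*(-6)**2 + 82) + (60 - 62)*106 = (45*36 + 82) - 2*106 = (1620 + 82) - 212 = 1702 - 212 = 1490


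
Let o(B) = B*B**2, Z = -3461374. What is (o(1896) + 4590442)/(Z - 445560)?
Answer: -3410180789/1953467 ≈ -1745.7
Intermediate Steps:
o(B) = B**3
(o(1896) + 4590442)/(Z - 445560) = (1896**3 + 4590442)/(-3461374 - 445560) = (6815771136 + 4590442)/(-3906934) = 6820361578*(-1/3906934) = -3410180789/1953467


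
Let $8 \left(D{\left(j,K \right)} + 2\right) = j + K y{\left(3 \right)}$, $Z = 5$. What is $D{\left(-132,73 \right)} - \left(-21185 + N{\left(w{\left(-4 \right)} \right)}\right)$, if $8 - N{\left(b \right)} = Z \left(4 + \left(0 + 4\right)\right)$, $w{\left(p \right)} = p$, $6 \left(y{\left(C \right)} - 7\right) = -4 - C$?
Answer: $\frac{1020083}{48} \approx 21252.0$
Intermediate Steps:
$y{\left(C \right)} = \frac{19}{3} - \frac{C}{6}$ ($y{\left(C \right)} = 7 + \frac{-4 - C}{6} = 7 - \left(\frac{2}{3} + \frac{C}{6}\right) = \frac{19}{3} - \frac{C}{6}$)
$D{\left(j,K \right)} = -2 + \frac{j}{8} + \frac{35 K}{48}$ ($D{\left(j,K \right)} = -2 + \frac{j + K \left(\frac{19}{3} - \frac{1}{2}\right)}{8} = -2 + \frac{j + K \frac{35}{6}}{8} = -2 + \frac{j + \frac{35 K}{6}}{8} = -2 + \left(\frac{j}{8} + \frac{35 K}{48}\right) = -2 + \frac{j}{8} + \frac{35 K}{48}$)
$N{\left(b \right)} = -32$ ($N{\left(b \right)} = 8 - 5 \left(4 + \left(0 + 4\right)\right) = 8 - 5 \left(4 + 4\right) = 8 - 5 \cdot 8 = 8 - 40 = -32$)
$D{\left(-132,73 \right)} - \left(-21185 + N{\left(w{\left(-4 \right)} \right)}\right) = \left(-2 + \frac{1}{8} \left(-132\right) + \frac{35}{48} \cdot 73\right) + \left(21185 - -32\right) = \left(-2 - \frac{33}{2} + \frac{2555}{48}\right) + \left(21185 + 32\right) = \frac{1667}{48} + 21217 = \frac{1020083}{48}$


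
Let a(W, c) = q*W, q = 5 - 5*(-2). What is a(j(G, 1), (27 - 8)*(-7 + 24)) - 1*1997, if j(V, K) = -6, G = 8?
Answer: -2087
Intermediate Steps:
q = 15 (q = 5 + 10 = 15)
a(W, c) = 15*W
a(j(G, 1), (27 - 8)*(-7 + 24)) - 1*1997 = 15*(-6) - 1*1997 = -90 - 1997 = -2087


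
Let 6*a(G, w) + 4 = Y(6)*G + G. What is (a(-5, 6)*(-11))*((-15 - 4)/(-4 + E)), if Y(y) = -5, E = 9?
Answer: 1672/15 ≈ 111.47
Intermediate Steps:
a(G, w) = -⅔ - 2*G/3 (a(G, w) = -⅔ + (-5*G + G)/6 = -⅔ + (-4*G)/6 = -⅔ - 2*G/3)
(a(-5, 6)*(-11))*((-15 - 4)/(-4 + E)) = ((-⅔ - ⅔*(-5))*(-11))*((-15 - 4)/(-4 + 9)) = ((-⅔ + 10/3)*(-11))*(-19/5) = ((8/3)*(-11))*(-19*⅕) = -88/3*(-19/5) = 1672/15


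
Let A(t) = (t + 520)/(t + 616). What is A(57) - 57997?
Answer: -39031404/673 ≈ -57996.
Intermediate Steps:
A(t) = (520 + t)/(616 + t)
A(57) - 57997 = (520 + 57)/(616 + 57) - 57997 = 577/673 - 57997 = -39031404/673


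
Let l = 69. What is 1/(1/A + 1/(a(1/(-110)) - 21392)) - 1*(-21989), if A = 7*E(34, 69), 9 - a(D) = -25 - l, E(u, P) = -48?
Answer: 468359021/21625 ≈ 21658.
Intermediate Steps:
a(D) = 103 (a(D) = 9 - (-25 - 1*69) = 9 - (-25 - 69) = 9 - 1*(-94) = 9 + 94 = 103)
A = -336 (A = 7*(-48) = -336)
1/(1/A + 1/(a(1/(-110)) - 21392)) - 1*(-21989) = 1/(1/(-336) + 1/(103 - 21392)) - 1*(-21989) = 1/(-1/336 + 1/(-21289)) + 21989 = 1/(-1/336 - 1/21289) + 21989 = 1/(-21625/7153104) + 21989 = -7153104/21625 + 21989 = 468359021/21625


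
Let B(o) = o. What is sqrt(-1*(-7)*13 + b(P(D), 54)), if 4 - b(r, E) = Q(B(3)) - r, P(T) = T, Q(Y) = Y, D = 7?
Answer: 3*sqrt(11) ≈ 9.9499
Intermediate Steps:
b(r, E) = 1 + r (b(r, E) = 4 - (3 - r) = 4 + (-3 + r) = 1 + r)
sqrt(-1*(-7)*13 + b(P(D), 54)) = sqrt(-1*(-7)*13 + (1 + 7)) = sqrt(7*13 + 8) = sqrt(91 + 8) = sqrt(99) = 3*sqrt(11)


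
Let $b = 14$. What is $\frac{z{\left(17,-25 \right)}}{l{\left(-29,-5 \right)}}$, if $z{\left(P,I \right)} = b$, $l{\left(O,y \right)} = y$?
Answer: $- \frac{14}{5} \approx -2.8$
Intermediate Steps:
$z{\left(P,I \right)} = 14$
$\frac{z{\left(17,-25 \right)}}{l{\left(-29,-5 \right)}} = \frac{14}{-5} = 14 \left(- \frac{1}{5}\right) = - \frac{14}{5}$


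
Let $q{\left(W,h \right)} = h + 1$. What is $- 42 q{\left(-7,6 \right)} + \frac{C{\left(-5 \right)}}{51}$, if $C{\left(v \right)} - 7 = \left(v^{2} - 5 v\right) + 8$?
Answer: $- \frac{14929}{51} \approx -292.73$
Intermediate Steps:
$C{\left(v \right)} = 15 + v^{2} - 5 v$ ($C{\left(v \right)} = 7 + \left(\left(v^{2} - 5 v\right) + 8\right) = 7 + \left(8 + v^{2} - 5 v\right) = 15 + v^{2} - 5 v$)
$q{\left(W,h \right)} = 1 + h$
$- 42 q{\left(-7,6 \right)} + \frac{C{\left(-5 \right)}}{51} = - 42 \left(1 + 6\right) + \frac{15 + \left(-5\right)^{2} - -25}{51} = \left(-42\right) 7 + \left(15 + 25 + 25\right) \frac{1}{51} = -294 + 65 \cdot \frac{1}{51} = -294 + \frac{65}{51} = - \frac{14929}{51}$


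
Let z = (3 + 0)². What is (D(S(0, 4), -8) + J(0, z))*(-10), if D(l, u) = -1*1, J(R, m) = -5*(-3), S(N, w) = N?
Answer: -140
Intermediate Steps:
z = 9 (z = 3² = 9)
J(R, m) = 15
D(l, u) = -1
(D(S(0, 4), -8) + J(0, z))*(-10) = (-1 + 15)*(-10) = 14*(-10) = -140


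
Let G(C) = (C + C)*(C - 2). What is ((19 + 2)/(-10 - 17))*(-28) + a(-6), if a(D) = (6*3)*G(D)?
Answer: 15748/9 ≈ 1749.8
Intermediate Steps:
G(C) = 2*C*(-2 + C) (G(C) = (2*C)*(-2 + C) = 2*C*(-2 + C))
a(D) = 36*D*(-2 + D) (a(D) = (6*3)*(2*D*(-2 + D)) = 18*(2*D*(-2 + D)) = 36*D*(-2 + D))
((19 + 2)/(-10 - 17))*(-28) + a(-6) = ((19 + 2)/(-10 - 17))*(-28) + 36*(-6)*(-2 - 6) = (21/(-27))*(-28) + 36*(-6)*(-8) = (21*(-1/27))*(-28) + 1728 = -7/9*(-28) + 1728 = 196/9 + 1728 = 15748/9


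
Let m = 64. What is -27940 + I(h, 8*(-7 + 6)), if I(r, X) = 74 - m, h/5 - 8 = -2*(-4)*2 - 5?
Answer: -27930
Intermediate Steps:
h = 95 (h = 40 + 5*(-2*(-4)*2 - 5) = 40 + 5*(8*2 - 5) = 40 + 5*(16 - 5) = 40 + 5*11 = 40 + 55 = 95)
I(r, X) = 10 (I(r, X) = 74 - 1*64 = 74 - 64 = 10)
-27940 + I(h, 8*(-7 + 6)) = -27940 + 10 = -27930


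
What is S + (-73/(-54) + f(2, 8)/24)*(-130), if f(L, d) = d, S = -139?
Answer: -9668/27 ≈ -358.07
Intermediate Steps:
S + (-73/(-54) + f(2, 8)/24)*(-130) = -139 + (-73/(-54) + 8/24)*(-130) = -139 + (-73*(-1/54) + 8*(1/24))*(-130) = -139 + (73/54 + ⅓)*(-130) = -139 + (91/54)*(-130) = -139 - 5915/27 = -9668/27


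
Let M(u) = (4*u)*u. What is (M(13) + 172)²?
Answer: 719104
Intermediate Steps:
M(u) = 4*u²
(M(13) + 172)² = (4*13² + 172)² = (4*169 + 172)² = (676 + 172)² = 848² = 719104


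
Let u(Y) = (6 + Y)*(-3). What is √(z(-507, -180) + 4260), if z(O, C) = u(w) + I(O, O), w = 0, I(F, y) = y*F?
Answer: √261291 ≈ 511.17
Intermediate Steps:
I(F, y) = F*y
u(Y) = -18 - 3*Y
z(O, C) = -18 + O² (z(O, C) = (-18 - 3*0) + O*O = (-18 + 0) + O² = -18 + O²)
√(z(-507, -180) + 4260) = √((-18 + (-507)²) + 4260) = √((-18 + 257049) + 4260) = √(257031 + 4260) = √261291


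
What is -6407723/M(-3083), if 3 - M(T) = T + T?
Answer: -6407723/6169 ≈ -1038.7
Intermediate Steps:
M(T) = 3 - 2*T (M(T) = 3 - (T + T) = 3 - 2*T)
-6407723/M(-3083) = -6407723/(3 - 2*(-3083)) = -6407723/(3 + 6166) = -6407723/6169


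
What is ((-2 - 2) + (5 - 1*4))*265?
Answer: -795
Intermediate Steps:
((-2 - 2) + (5 - 1*4))*265 = (-4 + (5 - 4))*265 = (-4 + 1)*265 = -3*265 = -795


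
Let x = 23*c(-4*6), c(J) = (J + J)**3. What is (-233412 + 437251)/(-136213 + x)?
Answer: -203839/2679829 ≈ -0.076064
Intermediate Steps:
c(J) = 8*J**3 (c(J) = (2*J)**3 = 8*J**3)
x = -2543616 (x = 23*(8*(-4*6)**3) = 23*(8*(-24)**3) = 23*(8*(-13824)) = 23*(-110592) = -2543616)
(-233412 + 437251)/(-136213 + x) = (-233412 + 437251)/(-136213 - 2543616) = 203839/(-2679829) = 203839*(-1/2679829) = -203839/2679829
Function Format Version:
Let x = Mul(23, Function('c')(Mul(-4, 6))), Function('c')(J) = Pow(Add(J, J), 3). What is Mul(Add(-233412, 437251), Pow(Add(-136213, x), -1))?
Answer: Rational(-203839, 2679829) ≈ -0.076064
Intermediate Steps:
Function('c')(J) = Mul(8, Pow(J, 3)) (Function('c')(J) = Pow(Mul(2, J), 3) = Mul(8, Pow(J, 3)))
x = -2543616 (x = Mul(23, Mul(8, Pow(Mul(-4, 6), 3))) = Mul(23, Mul(8, Pow(-24, 3))) = Mul(23, Mul(8, -13824)) = Mul(23, -110592) = -2543616)
Mul(Add(-233412, 437251), Pow(Add(-136213, x), -1)) = Mul(Add(-233412, 437251), Pow(Add(-136213, -2543616), -1)) = Mul(203839, Pow(-2679829, -1)) = Mul(203839, Rational(-1, 2679829)) = Rational(-203839, 2679829)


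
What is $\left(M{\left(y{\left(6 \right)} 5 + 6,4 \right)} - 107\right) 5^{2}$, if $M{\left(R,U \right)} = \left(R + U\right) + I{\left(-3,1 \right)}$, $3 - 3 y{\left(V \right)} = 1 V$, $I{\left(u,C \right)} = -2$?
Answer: $-2600$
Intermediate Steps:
$y{\left(V \right)} = 1 - \frac{V}{3}$ ($y{\left(V \right)} = 1 - \frac{1 V}{3} = 1 - \frac{V}{3}$)
$M{\left(R,U \right)} = -2 + R + U$ ($M{\left(R,U \right)} = \left(R + U\right) - 2 = -2 + R + U$)
$\left(M{\left(y{\left(6 \right)} 5 + 6,4 \right)} - 107\right) 5^{2} = \left(\left(-2 + \left(\left(1 - 2\right) 5 + 6\right) + 4\right) - 107\right) 5^{2} = \left(\left(-2 + \left(\left(1 - 2\right) 5 + 6\right) + 4\right) - 107\right) 25 = \left(\left(-2 + \left(\left(-1\right) 5 + 6\right) + 4\right) - 107\right) 25 = \left(\left(-2 + \left(-5 + 6\right) + 4\right) - 107\right) 25 = \left(\left(-2 + 1 + 4\right) - 107\right) 25 = \left(3 - 107\right) 25 = \left(-104\right) 25 = -2600$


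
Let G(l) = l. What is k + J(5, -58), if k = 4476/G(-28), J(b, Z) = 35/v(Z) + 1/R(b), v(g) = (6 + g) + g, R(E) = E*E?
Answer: -616521/3850 ≈ -160.14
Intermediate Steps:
R(E) = E²
v(g) = 6 + 2*g
J(b, Z) = b⁻² + 35/(6 + 2*Z) (J(b, Z) = 35/(6 + 2*Z) + 1/b² = 35/(6 + 2*Z) + b⁻² = b⁻² + 35/(6 + 2*Z))
k = -1119/7 (k = 4476/(-28) = 4476*(-1/28) = -1119/7 ≈ -159.86)
k + J(5, -58) = -1119/7 + (3 - 58 + (35/2)*5²)/(5²*(3 - 58)) = -1119/7 + (1/25)*(3 - 58 + (35/2)*25)/(-55) = -1119/7 + (1/25)*(-1/55)*(3 - 58 + 875/2) = -1119/7 + (1/25)*(-1/55)*(765/2) = -1119/7 - 153/550 = -616521/3850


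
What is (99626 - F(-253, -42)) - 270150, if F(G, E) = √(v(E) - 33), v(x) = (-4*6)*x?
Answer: -170524 - 5*√39 ≈ -1.7056e+5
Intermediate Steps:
v(x) = -24*x
F(G, E) = √(-33 - 24*E) (F(G, E) = √(-24*E - 33) = √(-33 - 24*E))
(99626 - F(-253, -42)) - 270150 = (99626 - √(-33 - 24*(-42))) - 270150 = (99626 - √(-33 + 1008)) - 270150 = (99626 - √975) - 270150 = (99626 - 5*√39) - 270150 = -170524 - 5*√39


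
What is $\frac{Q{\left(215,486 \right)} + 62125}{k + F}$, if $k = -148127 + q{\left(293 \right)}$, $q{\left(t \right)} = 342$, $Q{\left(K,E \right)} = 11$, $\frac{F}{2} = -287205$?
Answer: $- \frac{62136}{722195} \approx -0.086038$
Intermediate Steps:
$F = -574410$ ($F = 2 \left(-287205\right) = -574410$)
$k = -147785$ ($k = -148127 + 342 = -147785$)
$\frac{Q{\left(215,486 \right)} + 62125}{k + F} = \frac{11 + 62125}{-147785 - 574410} = \frac{62136}{-722195} = 62136 \left(- \frac{1}{722195}\right) = - \frac{62136}{722195}$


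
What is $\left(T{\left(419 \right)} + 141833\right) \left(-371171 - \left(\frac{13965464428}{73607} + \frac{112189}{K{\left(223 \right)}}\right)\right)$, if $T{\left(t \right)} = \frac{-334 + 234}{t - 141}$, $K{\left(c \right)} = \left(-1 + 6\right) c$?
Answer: $- \frac{907714293144292254726}{11407980895} \approx -7.9568 \cdot 10^{10}$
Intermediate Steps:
$K{\left(c \right)} = 5 c$
$T{\left(t \right)} = - \frac{100}{-141 + t}$
$\left(T{\left(419 \right)} + 141833\right) \left(-371171 - \left(\frac{13965464428}{73607} + \frac{112189}{K{\left(223 \right)}}\right)\right) = \left(- \frac{100}{-141 + 419} + 141833\right) \left(-371171 - \frac{15579750732943}{82071805}\right) = \left(- \frac{100}{278} + 141833\right) \left(-371171 - \left(\frac{13965464428}{73607} + \frac{112189}{1115}\right)\right) = \left(\left(-100\right) \frac{1}{278} + 141833\right) \left(-371171 - \frac{15579750732943}{82071805}\right) = \left(- \frac{50}{139} + 141833\right) \left(-371171 - \frac{15579750732943}{82071805}\right) = \frac{19714737 \left(-371171 - \frac{15579750732943}{82071805}\right)}{139} = \frac{19714737}{139} \left(- \frac{46042424666598}{82071805}\right) = - \frac{907714293144292254726}{11407980895}$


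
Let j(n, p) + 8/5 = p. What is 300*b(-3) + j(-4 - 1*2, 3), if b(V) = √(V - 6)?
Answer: 7/5 + 900*I ≈ 1.4 + 900.0*I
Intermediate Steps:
b(V) = √(-6 + V)
j(n, p) = -8/5 + p
300*b(-3) + j(-4 - 1*2, 3) = 300*√(-6 - 3) + (-8/5 + 3) = 300*√(-9) + 7/5 = 300*(3*I) + 7/5 = 900*I + 7/5 = 7/5 + 900*I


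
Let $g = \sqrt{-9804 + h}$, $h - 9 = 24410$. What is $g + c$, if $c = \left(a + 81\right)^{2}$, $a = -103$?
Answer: $484 + \sqrt{14615} \approx 604.89$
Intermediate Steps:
$h = 24419$ ($h = 9 + 24410 = 24419$)
$c = 484$ ($c = \left(-103 + 81\right)^{2} = \left(-22\right)^{2} = 484$)
$g = \sqrt{14615}$ ($g = \sqrt{-9804 + 24419} = \sqrt{14615} \approx 120.89$)
$g + c = \sqrt{14615} + 484 = 484 + \sqrt{14615}$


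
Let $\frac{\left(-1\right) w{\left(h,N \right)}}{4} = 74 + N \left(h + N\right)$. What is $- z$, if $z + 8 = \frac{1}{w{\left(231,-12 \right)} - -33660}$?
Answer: $\frac{351007}{43876} \approx 8.0$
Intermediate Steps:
$w{\left(h,N \right)} = -296 - 4 N \left(N + h\right)$ ($w{\left(h,N \right)} = - 4 \left(74 + N \left(h + N\right)\right) = - 4 \left(74 + N \left(N + h\right)\right) = -296 - 4 N \left(N + h\right)$)
$z = - \frac{351007}{43876}$ ($z = -8 + \frac{1}{\left(-296 - 4 \left(-12\right)^{2} - \left(-48\right) 231\right) - -33660} = -8 + \frac{1}{\left(-296 - 576 + 11088\right) + 33660} = -8 + \frac{1}{10216 + 33660} = -8 + \frac{1}{43876} = - \frac{351007}{43876} \approx -8.0$)
$- z = \left(-1\right) \left(- \frac{351007}{43876}\right) = \frac{351007}{43876}$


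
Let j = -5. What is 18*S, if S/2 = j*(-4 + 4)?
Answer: 0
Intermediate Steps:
S = 0 (S = 2*(-5*(-4 + 4)) = 2*(-5*0) = 2*0 = 0)
18*S = 18*0 = 0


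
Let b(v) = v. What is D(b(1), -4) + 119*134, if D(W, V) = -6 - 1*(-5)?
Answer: 15945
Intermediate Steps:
D(W, V) = -1 (D(W, V) = -6 + 5 = -1)
D(b(1), -4) + 119*134 = -1 + 119*134 = -1 + 15946 = 15945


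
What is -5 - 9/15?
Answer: -28/5 ≈ -5.6000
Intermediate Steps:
-5 - 9/15 = -5 + (1/15)*(-9) = -5 - 3/5 = -28/5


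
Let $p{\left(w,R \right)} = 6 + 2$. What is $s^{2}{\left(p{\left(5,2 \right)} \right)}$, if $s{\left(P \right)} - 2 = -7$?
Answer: $25$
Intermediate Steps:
$p{\left(w,R \right)} = 8$
$s{\left(P \right)} = -5$ ($s{\left(P \right)} = 2 - 7 = -5$)
$s^{2}{\left(p{\left(5,2 \right)} \right)} = \left(-5\right)^{2} = 25$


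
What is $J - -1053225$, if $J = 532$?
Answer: $1053757$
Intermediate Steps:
$J - -1053225 = 532 - -1053225 = 532 + 1053225 = 1053757$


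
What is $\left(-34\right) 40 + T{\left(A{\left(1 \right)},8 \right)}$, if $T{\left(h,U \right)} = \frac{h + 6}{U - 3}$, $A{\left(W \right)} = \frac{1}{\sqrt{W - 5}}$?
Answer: $- \frac{6794}{5} - \frac{i}{10} \approx -1358.8 - 0.1 i$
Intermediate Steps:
$A{\left(W \right)} = \frac{1}{\sqrt{-5 + W}}$
$T{\left(h,U \right)} = \frac{6 + h}{-3 + U}$
$\left(-34\right) 40 + T{\left(A{\left(1 \right)},8 \right)} = \left(-34\right) 40 + \frac{6 + \frac{1}{\sqrt{-5 + 1}}}{-3 + 8} = -1360 + \frac{6 + \frac{1}{\sqrt{-4}}}{5} = -1360 + \frac{6 - \frac{i}{2}}{5} = -1360 + \left(\frac{6}{5} - \frac{i}{10}\right) = - \frac{6794}{5} - \frac{i}{10}$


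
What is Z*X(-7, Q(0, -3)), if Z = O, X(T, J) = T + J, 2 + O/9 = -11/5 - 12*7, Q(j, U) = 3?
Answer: 15876/5 ≈ 3175.2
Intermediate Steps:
O = -3969/5 (O = -18 + 9*(-11/5 - 12*7) = -18 + 9*(-11*1/5 - 84) = -18 + 9*(-11/5 - 84) = -18 + 9*(-431/5) = -18 - 3879/5 = -3969/5 ≈ -793.80)
X(T, J) = J + T
Z = -3969/5 ≈ -793.80
Z*X(-7, Q(0, -3)) = -3969*(3 - 7)/5 = -3969/5*(-4) = 15876/5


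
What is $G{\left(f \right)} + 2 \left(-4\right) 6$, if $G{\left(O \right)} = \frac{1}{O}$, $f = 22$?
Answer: $- \frac{1055}{22} \approx -47.955$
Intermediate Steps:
$G{\left(f \right)} + 2 \left(-4\right) 6 = \frac{1}{22} + 2 \left(-4\right) 6 = \frac{1}{22} - 48 = - \frac{1055}{22}$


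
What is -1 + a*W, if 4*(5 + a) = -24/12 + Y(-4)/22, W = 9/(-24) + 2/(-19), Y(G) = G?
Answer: 2781/1672 ≈ 1.6633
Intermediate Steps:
W = -73/152 (W = 9*(-1/24) + 2*(-1/19) = -3/8 - 2/19 = -73/152 ≈ -0.48026)
a = -61/11 (a = -5 + (-24/12 - 4/22)/4 = -5 + (-24*1/12 - 4*1/22)/4 = -5 + (-2 - 2/11)/4 = -5 + (¼)*(-24/11) = -5 - 6/11 = -61/11 ≈ -5.5455)
-1 + a*W = -1 - 61/11*(-73/152) = -1 + 4453/1672 = 2781/1672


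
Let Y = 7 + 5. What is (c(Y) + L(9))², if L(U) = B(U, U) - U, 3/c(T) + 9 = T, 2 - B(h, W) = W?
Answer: 225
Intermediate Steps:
Y = 12
B(h, W) = 2 - W
c(T) = 3/(-9 + T)
L(U) = 2 - 2*U (L(U) = (2 - U) - U = 2 - 2*U)
(c(Y) + L(9))² = (3/(-9 + 12) + (2 - 2*9))² = (3/3 + (2 - 18))² = (3*(⅓) - 16)² = (1 - 16)² = (-15)² = 225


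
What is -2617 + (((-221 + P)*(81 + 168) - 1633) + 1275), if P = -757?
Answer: -246497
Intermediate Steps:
-2617 + (((-221 + P)*(81 + 168) - 1633) + 1275) = -2617 + (((-221 - 757)*(81 + 168) - 1633) + 1275) = -2617 + ((-978*249 - 1633) + 1275) = -2617 + ((-243522 - 1633) + 1275) = -2617 + (-245155 + 1275) = -2617 - 243880 = -246497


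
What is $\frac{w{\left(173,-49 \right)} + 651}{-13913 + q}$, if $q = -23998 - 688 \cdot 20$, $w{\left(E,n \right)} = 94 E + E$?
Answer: $- \frac{17086}{51671} \approx -0.33067$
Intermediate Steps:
$w{\left(E,n \right)} = 95 E$
$q = -37758$ ($q = -23998 - 13760 = -37758$)
$\frac{w{\left(173,-49 \right)} + 651}{-13913 + q} = \frac{95 \cdot 173 + 651}{-13913 - 37758} = \frac{16435 + 651}{-51671} = 17086 \left(- \frac{1}{51671}\right) = - \frac{17086}{51671}$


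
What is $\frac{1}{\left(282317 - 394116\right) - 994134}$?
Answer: $- \frac{1}{1105933} \approx -9.0421 \cdot 10^{-7}$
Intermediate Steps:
$\frac{1}{\left(282317 - 394116\right) - 994134} = \frac{1}{-111799 - 994134} = \frac{1}{-1105933} = - \frac{1}{1105933}$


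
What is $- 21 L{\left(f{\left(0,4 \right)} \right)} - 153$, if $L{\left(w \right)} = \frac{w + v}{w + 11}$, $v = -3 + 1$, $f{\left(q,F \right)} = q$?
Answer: $- \frac{1641}{11} \approx -149.18$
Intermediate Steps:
$v = -2$
$L{\left(w \right)} = \frac{-2 + w}{11 + w}$ ($L{\left(w \right)} = \frac{w - 2}{w + 11} = \frac{-2 + w}{11 + w}$)
$- 21 L{\left(f{\left(0,4 \right)} \right)} - 153 = - 21 \frac{-2 + 0}{11 + 0} - 153 = - 21 \cdot \frac{1}{11} \left(-2\right) - 153 = \left(-21\right) \left(- \frac{2}{11}\right) - 153 = \frac{42}{11} - 153 = - \frac{1641}{11}$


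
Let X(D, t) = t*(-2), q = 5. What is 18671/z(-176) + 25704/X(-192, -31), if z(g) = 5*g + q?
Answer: 10666699/27125 ≈ 393.24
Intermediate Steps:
z(g) = 5 + 5*g (z(g) = 5*g + 5 = 5 + 5*g)
X(D, t) = -2*t
18671/z(-176) + 25704/X(-192, -31) = 18671/(5 + 5*(-176)) + 25704/((-2*(-31))) = 18671/(5 - 880) + 25704/62 = 18671/(-875) + 25704*(1/62) = 18671*(-1/875) + 12852/31 = -18671/875 + 12852/31 = 10666699/27125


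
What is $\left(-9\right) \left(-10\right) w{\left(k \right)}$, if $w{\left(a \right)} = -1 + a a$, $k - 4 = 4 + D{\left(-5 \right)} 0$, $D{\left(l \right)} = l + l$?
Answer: $5670$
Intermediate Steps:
$D{\left(l \right)} = 2 l$
$k = 8$ ($k = 4 + \left(4 + 2 \left(-5\right) 0\right) = 4 + \left(4 - 0\right) = 4 + \left(4 + 0\right) = 4 + 4 = 8$)
$w{\left(a \right)} = -1 + a^{2}$
$\left(-9\right) \left(-10\right) w{\left(k \right)} = \left(-9\right) \left(-10\right) \left(-1 + 8^{2}\right) = 90 \left(-1 + 64\right) = 90 \cdot 63 = 5670$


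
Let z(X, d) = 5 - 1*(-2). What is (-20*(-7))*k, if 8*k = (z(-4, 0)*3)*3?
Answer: 2205/2 ≈ 1102.5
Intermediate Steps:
z(X, d) = 7 (z(X, d) = 5 + 2 = 7)
k = 63/8 (k = ((7*3)*3)/8 = (21*3)/8 = (⅛)*63 = 63/8 ≈ 7.8750)
(-20*(-7))*k = -20*(-7)*(63/8) = 140*(63/8) = 2205/2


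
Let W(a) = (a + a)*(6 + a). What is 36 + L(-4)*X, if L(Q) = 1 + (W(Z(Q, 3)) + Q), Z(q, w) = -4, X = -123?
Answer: 2373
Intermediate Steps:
W(a) = 2*a*(6 + a) (W(a) = (2*a)*(6 + a) = 2*a*(6 + a))
L(Q) = -15 + Q (L(Q) = 1 + (2*(-4)*(6 - 4) + Q) = 1 + (2*(-4)*2 + Q) = 1 + (-16 + Q) = -15 + Q)
36 + L(-4)*X = 36 + (-15 - 4)*(-123) = 36 - 19*(-123) = 36 + 2337 = 2373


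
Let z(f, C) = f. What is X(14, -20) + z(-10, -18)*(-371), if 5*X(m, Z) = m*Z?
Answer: 3654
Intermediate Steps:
X(m, Z) = Z*m/5 (X(m, Z) = (m*Z)/5 = (Z*m)/5 = Z*m/5)
X(14, -20) + z(-10, -18)*(-371) = (⅕)*(-20)*14 - 10*(-371) = -56 + 3710 = 3654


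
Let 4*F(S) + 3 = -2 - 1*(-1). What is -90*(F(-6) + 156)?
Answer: -13950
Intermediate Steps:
F(S) = -1 (F(S) = -¾ + (-2 - 1*(-1))/4 = -¾ + (-2 + 1)/4 = -¾ + (¼)*(-1) = -¾ - ¼ = -1)
-90*(F(-6) + 156) = -90*(-1 + 156) = -90*155 = -13950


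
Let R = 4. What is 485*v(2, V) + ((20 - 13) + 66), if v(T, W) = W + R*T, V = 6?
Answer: 6863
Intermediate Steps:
v(T, W) = W + 4*T
485*v(2, V) + ((20 - 13) + 66) = 485*(6 + 4*2) + ((20 - 13) + 66) = 485*(6 + 8) + (7 + 66) = 485*14 + 73 = 6790 + 73 = 6863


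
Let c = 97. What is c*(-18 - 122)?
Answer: -13580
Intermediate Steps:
c*(-18 - 122) = 97*(-18 - 122) = 97*(-140) = -13580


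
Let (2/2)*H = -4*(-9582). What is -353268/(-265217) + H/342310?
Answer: 65546203128/45393215635 ≈ 1.4440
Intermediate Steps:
H = 38328 (H = -4*(-9582) = 38328)
-353268/(-265217) + H/342310 = -353268/(-265217) + 38328/342310 = -353268*(-1/265217) + 38328*(1/342310) = 353268/265217 + 19164/171155 = 65546203128/45393215635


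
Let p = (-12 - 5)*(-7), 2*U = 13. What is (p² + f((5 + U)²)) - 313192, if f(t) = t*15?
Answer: -1188189/4 ≈ -2.9705e+5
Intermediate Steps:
U = 13/2 (U = (½)*13 = 13/2 ≈ 6.5000)
p = 119 (p = -17*(-7) = 119)
f(t) = 15*t
(p² + f((5 + U)²)) - 313192 = (119² + 15*(5 + 13/2)²) - 313192 = (14161 + 15*(23/2)²) - 313192 = (14161 + 15*(529/4)) - 313192 = (14161 + 7935/4) - 313192 = 64579/4 - 313192 = -1188189/4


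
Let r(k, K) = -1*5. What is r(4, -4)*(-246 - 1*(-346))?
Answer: -500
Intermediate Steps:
r(k, K) = -5
r(4, -4)*(-246 - 1*(-346)) = -5*(-246 - 1*(-346)) = -5*(-246 + 346) = -5*100 = -500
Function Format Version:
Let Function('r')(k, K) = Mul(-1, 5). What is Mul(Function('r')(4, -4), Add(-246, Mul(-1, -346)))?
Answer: -500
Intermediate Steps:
Function('r')(k, K) = -5
Mul(Function('r')(4, -4), Add(-246, Mul(-1, -346))) = Mul(-5, Add(-246, Mul(-1, -346))) = Mul(-5, Add(-246, 346)) = Mul(-5, 100) = -500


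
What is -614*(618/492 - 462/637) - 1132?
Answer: -5439519/3731 ≈ -1457.9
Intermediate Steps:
-614*(618/492 - 462/637) - 1132 = -614*(618*(1/492) - 462*1/637) - 1132 = -614*(103/82 - 66/91) - 1132 = -614*3961/7462 - 1132 = -1216027/3731 - 1132 = -5439519/3731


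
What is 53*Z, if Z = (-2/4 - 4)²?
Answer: 4293/4 ≈ 1073.3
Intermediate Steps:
Z = 81/4 (Z = (-2*¼ - 4)² = (-½ - 4)² = (-9/2)² = 81/4 ≈ 20.250)
53*Z = 53*(81/4) = 4293/4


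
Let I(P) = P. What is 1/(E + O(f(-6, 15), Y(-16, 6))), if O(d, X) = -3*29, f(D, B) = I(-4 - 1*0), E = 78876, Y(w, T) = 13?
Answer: 1/78789 ≈ 1.2692e-5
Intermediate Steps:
f(D, B) = -4 (f(D, B) = -4 - 1*0 = -4 + 0 = -4)
O(d, X) = -87
1/(E + O(f(-6, 15), Y(-16, 6))) = 1/(78876 - 87) = 1/78789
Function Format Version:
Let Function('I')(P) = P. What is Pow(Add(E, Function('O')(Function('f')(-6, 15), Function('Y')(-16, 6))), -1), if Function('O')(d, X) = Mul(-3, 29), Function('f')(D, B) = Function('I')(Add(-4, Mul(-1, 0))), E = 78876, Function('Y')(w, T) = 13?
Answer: Rational(1, 78789) ≈ 1.2692e-5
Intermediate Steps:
Function('f')(D, B) = -4 (Function('f')(D, B) = Add(-4, Mul(-1, 0)) = Add(-4, 0) = -4)
Function('O')(d, X) = -87
Pow(Add(E, Function('O')(Function('f')(-6, 15), Function('Y')(-16, 6))), -1) = Pow(Add(78876, -87), -1) = Pow(78789, -1) = Rational(1, 78789)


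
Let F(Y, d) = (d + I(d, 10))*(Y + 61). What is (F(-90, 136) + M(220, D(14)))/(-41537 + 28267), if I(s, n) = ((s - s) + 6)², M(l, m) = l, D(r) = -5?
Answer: 2384/6635 ≈ 0.35931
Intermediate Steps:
I(s, n) = 36 (I(s, n) = (0 + 6)² = 6² = 36)
F(Y, d) = (36 + d)*(61 + Y) (F(Y, d) = (d + 36)*(Y + 61) = (36 + d)*(61 + Y))
(F(-90, 136) + M(220, D(14)))/(-41537 + 28267) = ((2196 + 36*(-90) + 61*136 - 90*136) + 220)/(-41537 + 28267) = ((2196 - 3240 + 8296 - 12240) + 220)/(-13270) = (-4988 + 220)*(-1/13270) = -4768*(-1/13270) = 2384/6635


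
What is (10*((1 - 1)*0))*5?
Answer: 0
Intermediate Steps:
(10*((1 - 1)*0))*5 = (10*(0*0))*5 = (10*0)*5 = 0*5 = 0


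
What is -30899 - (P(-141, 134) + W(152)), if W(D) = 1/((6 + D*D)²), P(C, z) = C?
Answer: -16426989651801/534072100 ≈ -30758.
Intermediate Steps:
W(D) = (6 + D²)⁻² (W(D) = 1/((6 + D²)²) = (6 + D²)⁻²)
-30899 - (P(-141, 134) + W(152)) = -30899 - (-141 + (6 + 152²)⁻²) = -30899 - (-141 + (6 + 23104)⁻²) = -30899 - (-141 + 23110⁻²) = -30899 - (-141 + 1/534072100) = -30899 - 1*(-75304166099/534072100) = -30899 + 75304166099/534072100 = -16426989651801/534072100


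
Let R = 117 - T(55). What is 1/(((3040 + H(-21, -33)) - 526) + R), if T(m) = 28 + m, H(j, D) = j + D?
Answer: 1/2494 ≈ 0.00040096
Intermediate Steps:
H(j, D) = D + j
R = 34 (R = 117 - (28 + 55) = 117 - 1*83 = 117 - 83 = 34)
1/(((3040 + H(-21, -33)) - 526) + R) = 1/(((3040 + (-33 - 21)) - 526) + 34) = 1/(((3040 - 54) - 526) + 34) = 1/((2986 - 526) + 34) = 1/(2460 + 34) = 1/2494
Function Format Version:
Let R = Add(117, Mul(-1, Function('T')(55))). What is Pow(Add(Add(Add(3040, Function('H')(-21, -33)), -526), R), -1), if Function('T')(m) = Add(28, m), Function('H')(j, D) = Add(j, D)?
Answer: Rational(1, 2494) ≈ 0.00040096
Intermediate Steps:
Function('H')(j, D) = Add(D, j)
R = 34 (R = Add(117, Mul(-1, Add(28, 55))) = Add(117, Mul(-1, 83)) = Add(117, -83) = 34)
Pow(Add(Add(Add(3040, Function('H')(-21, -33)), -526), R), -1) = Pow(Add(Add(Add(3040, Add(-33, -21)), -526), 34), -1) = Pow(Add(Add(Add(3040, -54), -526), 34), -1) = Pow(Add(Add(2986, -526), 34), -1) = Pow(Add(2460, 34), -1) = Pow(2494, -1) = Rational(1, 2494)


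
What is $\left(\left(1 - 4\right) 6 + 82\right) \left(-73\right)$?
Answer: $-4672$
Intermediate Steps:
$\left(\left(1 - 4\right) 6 + 82\right) \left(-73\right) = \left(\left(-3\right) 6 + 82\right) \left(-73\right) = \left(-18 + 82\right) \left(-73\right) = 64 \left(-73\right) = -4672$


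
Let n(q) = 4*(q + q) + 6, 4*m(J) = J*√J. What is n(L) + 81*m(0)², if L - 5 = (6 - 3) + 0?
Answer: 70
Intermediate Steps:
m(J) = J^(3/2)/4 (m(J) = (J*√J)/4 = J^(3/2)/4)
L = 8 (L = 5 + ((6 - 3) + 0) = 5 + (3 + 0) = 5 + 3 = 8)
n(q) = 6 + 8*q (n(q) = 4*(2*q) + 6 = 8*q + 6 = 6 + 8*q)
n(L) + 81*m(0)² = (6 + 8*8) + 81*(0^(3/2)/4)² = (6 + 64) + 81*((¼)*0)² = 70 + 81*0² = 70 + 81*0 = 70 + 0 = 70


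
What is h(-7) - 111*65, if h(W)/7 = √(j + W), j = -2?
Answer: -7215 + 21*I ≈ -7215.0 + 21.0*I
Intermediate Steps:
h(W) = 7*√(-2 + W)
h(-7) - 111*65 = 7*√(-2 - 7) - 111*65 = 7*√(-9) - 7215 = 7*(3*I) - 7215 = 21*I - 7215 = -7215 + 21*I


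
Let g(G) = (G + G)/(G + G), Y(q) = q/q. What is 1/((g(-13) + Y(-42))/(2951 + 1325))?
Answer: 2138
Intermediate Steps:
Y(q) = 1
g(G) = 1 (g(G) = (2*G)/((2*G)) = (2*G)*(1/(2*G)) = 1)
1/((g(-13) + Y(-42))/(2951 + 1325)) = 1/((1 + 1)/(2951 + 1325)) = 1/(2/4276) = 1/(2*(1/4276)) = 1/(1/2138) = 2138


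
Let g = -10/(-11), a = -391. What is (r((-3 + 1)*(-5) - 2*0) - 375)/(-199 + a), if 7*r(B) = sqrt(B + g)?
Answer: 75/118 - sqrt(330)/22715 ≈ 0.63479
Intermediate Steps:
g = 10/11 (g = -10*(-1/11) = 10/11 ≈ 0.90909)
r(B) = sqrt(10/11 + B)/7 (r(B) = sqrt(B + 10/11)/7 = sqrt(10/11 + B)/7)
(r((-3 + 1)*(-5) - 2*0) - 375)/(-199 + a) = (sqrt(110 + 121*((-3 + 1)*(-5) - 2*0))/77 - 375)/(-199 - 391) = (sqrt(110 + 121*(-2*(-5) + 0))/77 - 375)/(-590) = (sqrt(110 + 121*(10 + 0))/77 - 375)*(-1/590) = (sqrt(110 + 121*10)/77 - 375)*(-1/590) = (sqrt(110 + 1210)/77 - 375)*(-1/590) = (sqrt(1320)/77 - 375)*(-1/590) = ((2*sqrt(330))/77 - 375)*(-1/590) = (2*sqrt(330)/77 - 375)*(-1/590) = (-375 + 2*sqrt(330)/77)*(-1/590) = 75/118 - sqrt(330)/22715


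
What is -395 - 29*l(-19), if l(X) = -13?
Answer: -18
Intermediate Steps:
-395 - 29*l(-19) = -395 - 29*(-13) = -395 + 377 = -18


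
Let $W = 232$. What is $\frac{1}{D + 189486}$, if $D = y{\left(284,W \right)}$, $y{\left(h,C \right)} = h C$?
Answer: $\frac{1}{255374} \approx 3.9158 \cdot 10^{-6}$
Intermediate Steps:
$y{\left(h,C \right)} = C h$
$D = 65888$ ($D = 232 \cdot 284 = 65888$)
$\frac{1}{D + 189486} = \frac{1}{65888 + 189486} = \frac{1}{255374}$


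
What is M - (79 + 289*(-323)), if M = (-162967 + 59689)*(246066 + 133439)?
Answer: -39194424122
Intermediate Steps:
M = -39194517390 (M = -103278*379505 = -39194517390)
M - (79 + 289*(-323)) = -39194517390 - (79 + 289*(-323)) = -39194517390 - (79 - 93347) = -39194517390 - 1*(-93268) = -39194517390 + 93268 = -39194424122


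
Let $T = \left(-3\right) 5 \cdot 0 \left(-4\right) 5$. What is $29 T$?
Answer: $0$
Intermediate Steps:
$T = 0$ ($T = - 15 \cdot 0 \cdot 5 = \left(-15\right) 0 = 0$)
$29 T = 29 \cdot 0 = 0$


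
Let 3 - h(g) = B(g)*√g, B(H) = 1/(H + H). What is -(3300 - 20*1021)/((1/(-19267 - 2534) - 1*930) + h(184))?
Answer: -5551548779227176960/300600815704045423 + 32547420996480*√46/300600815704045423 ≈ -18.467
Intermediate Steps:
B(H) = 1/(2*H)
h(g) = 3 - 1/(2*√g) (h(g) = 3 - 1/(2*g)*√g = 3 - 1/(2*√g))
-(3300 - 20*1021)/((1/(-19267 - 2534) - 1*930) + h(184)) = -(3300 - 20*1021)/((1/(-19267 - 2534) - 1*930) + (3 - √46/184)) = -(3300 - 20420)/((1/(-21801) - 930) + (3 - √46/184)) = -(-17120)/((-1/21801 - 930) + (3 - √46/184)) = -(-17120)/(-20274931/21801 + (3 - √46/184)) = -(-17120)/(-20209528/21801 - √46/184) = 17120/(-20209528/21801 - √46/184)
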